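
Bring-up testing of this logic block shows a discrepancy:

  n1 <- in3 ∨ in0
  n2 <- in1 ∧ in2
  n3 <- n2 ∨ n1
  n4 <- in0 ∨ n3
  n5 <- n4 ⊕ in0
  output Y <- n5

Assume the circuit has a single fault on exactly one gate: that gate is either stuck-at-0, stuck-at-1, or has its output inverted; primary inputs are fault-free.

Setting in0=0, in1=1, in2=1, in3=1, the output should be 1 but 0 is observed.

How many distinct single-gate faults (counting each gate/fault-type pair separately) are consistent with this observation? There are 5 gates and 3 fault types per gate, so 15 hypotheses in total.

6

Fault-free: n1=1, n2=1, n3=1, n4=1, n5=1 → 1. Observed 0.
  n1: none of the 3 fault types match ✗
  n2: none of the 3 fault types match ✗
  n3: stuck-at-0, inverted output ✓; others ✗
  n4: stuck-at-0, inverted output ✓; others ✗
  n5: stuck-at-0, inverted output ✓; others ✗
Consistent faults: {n3 stuck-at-0, n3 inverted output, n4 stuck-at-0, n4 inverted output, n5 stuck-at-0, n5 inverted output} — 6 in all.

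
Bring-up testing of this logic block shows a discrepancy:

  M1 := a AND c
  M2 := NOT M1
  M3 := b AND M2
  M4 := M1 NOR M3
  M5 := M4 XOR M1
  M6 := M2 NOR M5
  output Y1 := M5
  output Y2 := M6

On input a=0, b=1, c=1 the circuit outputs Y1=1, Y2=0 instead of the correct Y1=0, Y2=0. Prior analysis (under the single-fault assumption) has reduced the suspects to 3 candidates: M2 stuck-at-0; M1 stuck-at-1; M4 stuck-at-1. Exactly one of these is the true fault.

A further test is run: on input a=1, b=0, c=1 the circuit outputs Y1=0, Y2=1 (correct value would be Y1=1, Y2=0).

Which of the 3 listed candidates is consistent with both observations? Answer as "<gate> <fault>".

M4 stuck-at-1

Evaluate each candidate on input a=1, b=0, c=1:
  M2 stuck-at-0: M1=1, M2=0 [stuck-at-0], M3=0, M4=0, M5=1, M6=0 → Y1=1, Y2=0 — eliminated
  M1 stuck-at-1: M1=1 [stuck-at-1], M2=0, M3=0, M4=0, M5=1, M6=0 → Y1=1, Y2=0 — eliminated
  M4 stuck-at-1: M1=1, M2=0, M3=0, M4=1 [stuck-at-1], M5=0, M6=1 → Y1=0, Y2=1 — matches
Only M4 stuck-at-1 reproduces the observed Y1=0, Y2=1.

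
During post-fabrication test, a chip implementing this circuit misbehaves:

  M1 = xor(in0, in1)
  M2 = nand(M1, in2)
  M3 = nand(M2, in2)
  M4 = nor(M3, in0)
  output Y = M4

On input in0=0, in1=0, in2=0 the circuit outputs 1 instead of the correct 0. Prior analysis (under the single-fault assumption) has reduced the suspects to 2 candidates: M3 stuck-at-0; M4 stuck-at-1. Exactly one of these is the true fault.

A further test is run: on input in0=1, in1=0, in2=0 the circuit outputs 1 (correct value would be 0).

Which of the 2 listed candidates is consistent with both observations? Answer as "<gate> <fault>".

M4 stuck-at-1

Evaluate each candidate on input in0=1, in1=0, in2=0:
  M3 stuck-at-0: M1=1, M2=1, M3=0 [stuck-at-0], M4=0 → 0 — eliminated
  M4 stuck-at-1: M1=1, M2=1, M3=1, M4=1 [stuck-at-1] → 1 — matches
Only M4 stuck-at-1 reproduces the observed 1.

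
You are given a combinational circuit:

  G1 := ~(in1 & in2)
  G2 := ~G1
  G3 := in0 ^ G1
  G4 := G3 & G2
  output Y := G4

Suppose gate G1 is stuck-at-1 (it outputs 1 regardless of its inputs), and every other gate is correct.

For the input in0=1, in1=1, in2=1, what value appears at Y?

0

Propagate with G1 forced: G1=1 [stuck-at-1], G2=0, G3=0, G4=0.
So Y = 0. (Without the fault it would be 1.)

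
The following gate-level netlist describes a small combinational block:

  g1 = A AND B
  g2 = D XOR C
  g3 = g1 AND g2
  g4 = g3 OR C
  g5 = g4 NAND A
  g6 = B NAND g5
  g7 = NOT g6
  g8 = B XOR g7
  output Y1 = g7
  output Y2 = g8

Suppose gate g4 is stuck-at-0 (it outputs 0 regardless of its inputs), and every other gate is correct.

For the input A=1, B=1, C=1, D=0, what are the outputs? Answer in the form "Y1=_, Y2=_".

Y1=1, Y2=0

Propagate with g4 forced: g1=1, g2=1, g3=1, g4=0 [stuck-at-0], g5=1, g6=0, g7=1, g8=0.
So the outputs are Y1=1, Y2=0. (Without the fault they would be Y1=0, Y2=1.)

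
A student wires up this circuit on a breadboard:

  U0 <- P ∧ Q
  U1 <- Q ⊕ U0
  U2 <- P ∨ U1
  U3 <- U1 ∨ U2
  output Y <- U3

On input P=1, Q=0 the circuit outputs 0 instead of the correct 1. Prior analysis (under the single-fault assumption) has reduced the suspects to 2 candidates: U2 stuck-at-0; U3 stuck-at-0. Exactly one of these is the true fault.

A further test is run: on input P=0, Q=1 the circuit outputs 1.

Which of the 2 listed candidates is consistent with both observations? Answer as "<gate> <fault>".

Evaluate each candidate on input P=0, Q=1:
  U2 stuck-at-0: U0=0, U1=1, U2=0 [stuck-at-0], U3=1 → 1 — matches
  U3 stuck-at-0: U0=0, U1=1, U2=1, U3=0 [stuck-at-0] → 0 — eliminated
Only U2 stuck-at-0 reproduces the observed 1.

U2 stuck-at-0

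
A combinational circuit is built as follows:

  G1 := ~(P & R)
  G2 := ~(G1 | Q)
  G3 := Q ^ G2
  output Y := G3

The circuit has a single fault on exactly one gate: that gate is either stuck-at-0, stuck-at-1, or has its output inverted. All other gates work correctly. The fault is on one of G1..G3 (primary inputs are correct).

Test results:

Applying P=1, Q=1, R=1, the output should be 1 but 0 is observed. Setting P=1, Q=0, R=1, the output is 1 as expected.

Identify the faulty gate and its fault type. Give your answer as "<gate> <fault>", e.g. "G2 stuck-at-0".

G2 stuck-at-1

Fault-free values for test 1 (P=1, Q=1, R=1): G1=0, G2=0, G3=1, giving Y=1. Observed 0.
Test 1: faults giving observed 0 are {G2 stuck-at-1, G2 inverted output, G3 stuck-at-0, G3 inverted output}.
Test 2 (P=1, Q=0, R=1): fault-free G1=0, G2=1, G3=1 → 1; observed 1. Eliminates G2 inverted output, G3 stuck-at-0, G3 inverted output.
Only G2 stuck-at-1 is consistent with every test.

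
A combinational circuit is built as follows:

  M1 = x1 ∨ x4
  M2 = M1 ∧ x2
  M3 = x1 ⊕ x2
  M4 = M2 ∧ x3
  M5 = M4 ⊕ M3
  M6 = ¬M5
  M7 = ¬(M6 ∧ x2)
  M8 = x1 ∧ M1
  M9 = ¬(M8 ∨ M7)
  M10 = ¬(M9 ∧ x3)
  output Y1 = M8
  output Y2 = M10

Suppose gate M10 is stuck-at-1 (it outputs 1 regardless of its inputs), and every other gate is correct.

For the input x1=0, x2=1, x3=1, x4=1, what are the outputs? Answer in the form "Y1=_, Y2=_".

Propagate with M10 forced: M1=1, M2=1, M3=1, M4=1, M5=0, M6=1, M7=0, M8=0, M9=1, M10=1 [stuck-at-1].
So the outputs are Y1=0, Y2=1. (Without the fault they would be Y1=0, Y2=0.)

Y1=0, Y2=1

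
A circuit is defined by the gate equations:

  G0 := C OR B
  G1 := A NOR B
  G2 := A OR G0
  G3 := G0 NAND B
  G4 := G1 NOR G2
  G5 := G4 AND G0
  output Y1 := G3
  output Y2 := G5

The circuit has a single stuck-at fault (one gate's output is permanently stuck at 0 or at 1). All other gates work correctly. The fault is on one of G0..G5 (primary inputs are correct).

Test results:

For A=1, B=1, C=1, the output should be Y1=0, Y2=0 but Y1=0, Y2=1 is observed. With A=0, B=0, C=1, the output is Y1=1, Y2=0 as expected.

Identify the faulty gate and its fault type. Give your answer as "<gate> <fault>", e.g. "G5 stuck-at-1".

Fault-free values for test 1 (A=1, B=1, C=1): G0=1, G1=0, G2=1, G3=0, G4=0, G5=0, giving Y1=0, Y2=0. Observed Y1=0, Y2=1.
Test 1: faults giving observed Y1=0, Y2=1 are {G2 stuck-at-0, G4 stuck-at-1, G5 stuck-at-1}.
Test 2 (A=0, B=0, C=1): fault-free G0=1, G1=1, G2=1, G3=1, G4=0, G5=0 → Y1=1, Y2=0; observed Y1=1, Y2=0. Eliminates G4 stuck-at-1, G5 stuck-at-1.
Only G2 stuck-at-0 is consistent with every test.

G2 stuck-at-0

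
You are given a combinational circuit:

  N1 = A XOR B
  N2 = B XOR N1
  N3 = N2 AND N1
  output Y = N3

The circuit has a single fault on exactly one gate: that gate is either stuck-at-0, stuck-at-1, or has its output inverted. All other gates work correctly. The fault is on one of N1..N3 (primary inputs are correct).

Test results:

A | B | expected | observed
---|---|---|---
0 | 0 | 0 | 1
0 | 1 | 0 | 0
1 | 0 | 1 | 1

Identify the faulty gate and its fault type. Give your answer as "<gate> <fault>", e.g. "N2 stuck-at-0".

Fault-free values for test 1 (A=0, B=0): N1=0, N2=0, N3=0, giving Y=0. Observed 1.
Test 1: faults giving observed 1 are {N1 stuck-at-1, N1 inverted output, N3 stuck-at-1, N3 inverted output}.
Test 2 (A=0, B=1): fault-free N1=1, N2=0, N3=0 → 0; observed 0. Eliminates N3 stuck-at-1, N3 inverted output.
Test 3 (A=1, B=0): fault-free N1=1, N2=1, N3=1 → 1; observed 1. Eliminates N1 inverted output.
Only N1 stuck-at-1 is consistent with every test.

N1 stuck-at-1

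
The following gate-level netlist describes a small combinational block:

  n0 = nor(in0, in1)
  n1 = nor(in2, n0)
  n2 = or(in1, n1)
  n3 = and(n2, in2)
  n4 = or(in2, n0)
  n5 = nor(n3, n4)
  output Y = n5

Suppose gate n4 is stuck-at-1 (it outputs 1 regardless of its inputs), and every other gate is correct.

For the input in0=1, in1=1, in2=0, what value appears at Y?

0

Propagate with n4 forced: n0=0, n1=1, n2=1, n3=0, n4=1 [stuck-at-1], n5=0.
So Y = 0. (Without the fault it would be 1.)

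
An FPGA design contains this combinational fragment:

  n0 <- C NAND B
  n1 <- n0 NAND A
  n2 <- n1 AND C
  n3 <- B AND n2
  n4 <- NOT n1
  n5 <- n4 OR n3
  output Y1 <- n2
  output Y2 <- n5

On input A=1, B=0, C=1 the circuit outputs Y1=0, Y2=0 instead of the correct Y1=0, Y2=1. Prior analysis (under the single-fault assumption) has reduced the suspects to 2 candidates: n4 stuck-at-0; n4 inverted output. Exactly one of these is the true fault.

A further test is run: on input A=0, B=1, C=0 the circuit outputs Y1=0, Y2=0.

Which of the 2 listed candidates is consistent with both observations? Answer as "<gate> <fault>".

n4 stuck-at-0

Evaluate each candidate on input A=0, B=1, C=0:
  n4 stuck-at-0: n0=1, n1=1, n2=0, n3=0, n4=0 [stuck-at-0], n5=0 → Y1=0, Y2=0 — matches
  n4 inverted output: n0=1, n1=1, n2=0, n3=0, n4=1 [inverted output], n5=1 → Y1=0, Y2=1 — eliminated
Only n4 stuck-at-0 reproduces the observed Y1=0, Y2=0.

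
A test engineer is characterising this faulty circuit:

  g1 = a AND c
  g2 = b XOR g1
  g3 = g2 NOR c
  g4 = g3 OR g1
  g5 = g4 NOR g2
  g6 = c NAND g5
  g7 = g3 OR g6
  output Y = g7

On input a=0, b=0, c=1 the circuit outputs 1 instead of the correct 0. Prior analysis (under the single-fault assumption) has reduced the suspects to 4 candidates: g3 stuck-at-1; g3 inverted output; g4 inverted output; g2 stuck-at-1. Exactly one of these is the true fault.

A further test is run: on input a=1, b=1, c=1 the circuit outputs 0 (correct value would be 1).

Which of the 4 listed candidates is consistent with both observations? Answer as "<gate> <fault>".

Evaluate each candidate on input a=1, b=1, c=1:
  g3 stuck-at-1: g1=1, g2=0, g3=1 [stuck-at-1], g4=1, g5=0, g6=1, g7=1 → 1 — eliminated
  g3 inverted output: g1=1, g2=0, g3=1 [inverted output], g4=1, g5=0, g6=1, g7=1 → 1 — eliminated
  g4 inverted output: g1=1, g2=0, g3=0, g4=0 [inverted output], g5=1, g6=0, g7=0 → 0 — matches
  g2 stuck-at-1: g1=1, g2=1 [stuck-at-1], g3=0, g4=1, g5=0, g6=1, g7=1 → 1 — eliminated
Only g4 inverted output reproduces the observed 0.

g4 inverted output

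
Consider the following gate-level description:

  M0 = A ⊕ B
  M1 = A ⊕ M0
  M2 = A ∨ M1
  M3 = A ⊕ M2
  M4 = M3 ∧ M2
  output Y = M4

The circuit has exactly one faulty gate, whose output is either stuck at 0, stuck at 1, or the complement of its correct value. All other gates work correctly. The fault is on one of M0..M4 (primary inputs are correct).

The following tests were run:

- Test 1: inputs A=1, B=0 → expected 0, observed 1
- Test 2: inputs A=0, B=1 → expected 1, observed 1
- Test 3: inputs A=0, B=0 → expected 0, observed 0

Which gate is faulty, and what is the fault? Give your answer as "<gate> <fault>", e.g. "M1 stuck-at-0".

Fault-free values for test 1 (A=1, B=0): M0=1, M1=0, M2=1, M3=0, M4=0, giving Y=0. Observed 1.
Test 1: faults giving observed 1 are {M3 stuck-at-1, M3 inverted output, M4 stuck-at-1, M4 inverted output}.
Test 2 (A=0, B=1): fault-free M0=1, M1=1, M2=1, M3=1, M4=1 → 1; observed 1. Eliminates M3 inverted output, M4 inverted output.
Test 3 (A=0, B=0): fault-free M0=0, M1=0, M2=0, M3=0, M4=0 → 0; observed 0. Eliminates M4 stuck-at-1.
Only M3 stuck-at-1 is consistent with every test.

M3 stuck-at-1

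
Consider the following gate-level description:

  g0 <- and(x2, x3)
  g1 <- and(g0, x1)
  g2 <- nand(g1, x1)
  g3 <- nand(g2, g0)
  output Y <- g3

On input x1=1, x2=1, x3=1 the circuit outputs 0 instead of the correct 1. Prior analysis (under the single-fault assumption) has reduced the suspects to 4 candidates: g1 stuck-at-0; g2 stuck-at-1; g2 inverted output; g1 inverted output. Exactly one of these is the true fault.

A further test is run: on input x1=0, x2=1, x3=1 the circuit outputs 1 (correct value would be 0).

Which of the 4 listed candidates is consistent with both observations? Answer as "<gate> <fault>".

Evaluate each candidate on input x1=0, x2=1, x3=1:
  g1 stuck-at-0: g0=1, g1=0 [stuck-at-0], g2=1, g3=0 → 0 — eliminated
  g2 stuck-at-1: g0=1, g1=0, g2=1 [stuck-at-1], g3=0 → 0 — eliminated
  g2 inverted output: g0=1, g1=0, g2=0 [inverted output], g3=1 → 1 — matches
  g1 inverted output: g0=1, g1=1 [inverted output], g2=1, g3=0 → 0 — eliminated
Only g2 inverted output reproduces the observed 1.

g2 inverted output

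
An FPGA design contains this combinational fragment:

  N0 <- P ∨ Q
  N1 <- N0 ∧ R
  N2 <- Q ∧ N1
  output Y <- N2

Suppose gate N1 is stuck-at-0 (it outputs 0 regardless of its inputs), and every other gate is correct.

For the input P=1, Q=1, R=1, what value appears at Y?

0

Propagate with N1 forced: N0=1, N1=0 [stuck-at-0], N2=0.
So Y = 0. (Without the fault it would be 1.)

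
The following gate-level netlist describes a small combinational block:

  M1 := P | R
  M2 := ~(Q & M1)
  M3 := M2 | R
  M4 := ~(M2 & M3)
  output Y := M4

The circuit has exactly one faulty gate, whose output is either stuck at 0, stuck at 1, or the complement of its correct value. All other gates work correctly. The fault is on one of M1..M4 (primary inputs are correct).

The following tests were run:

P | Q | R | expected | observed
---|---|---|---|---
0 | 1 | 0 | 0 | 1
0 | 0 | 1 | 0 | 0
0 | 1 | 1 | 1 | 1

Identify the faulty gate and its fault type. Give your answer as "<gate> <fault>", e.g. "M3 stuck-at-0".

M1 stuck-at-1

Fault-free values for test 1 (P=0, Q=1, R=0): M1=0, M2=1, M3=1, M4=0, giving Y=0. Observed 1.
Test 1: faults giving observed 1 are {M1 stuck-at-1, M1 inverted output, M2 stuck-at-0, M2 inverted output, M3 stuck-at-0, M3 inverted output, M4 stuck-at-1, M4 inverted output}.
Test 2 (P=0, Q=0, R=1): fault-free M1=1, M2=1, M3=1, M4=0 → 0; observed 0. Eliminates M2 stuck-at-0, M2 inverted output, M3 stuck-at-0, M3 inverted output, M4 stuck-at-1, M4 inverted output.
Test 3 (P=0, Q=1, R=1): fault-free M1=1, M2=0, M3=1, M4=1 → 1; observed 1. Eliminates M1 inverted output.
Only M1 stuck-at-1 is consistent with every test.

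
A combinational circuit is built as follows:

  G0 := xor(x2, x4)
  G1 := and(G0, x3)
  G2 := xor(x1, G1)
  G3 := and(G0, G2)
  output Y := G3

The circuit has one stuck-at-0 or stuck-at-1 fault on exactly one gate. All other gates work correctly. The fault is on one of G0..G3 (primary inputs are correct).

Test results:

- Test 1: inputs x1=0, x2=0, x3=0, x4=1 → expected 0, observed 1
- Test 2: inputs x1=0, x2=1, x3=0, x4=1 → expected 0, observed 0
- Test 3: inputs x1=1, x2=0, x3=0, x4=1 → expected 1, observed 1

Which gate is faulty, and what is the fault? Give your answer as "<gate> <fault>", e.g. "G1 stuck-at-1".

G2 stuck-at-1

Fault-free values for test 1 (x1=0, x2=0, x3=0, x4=1): G0=1, G1=0, G2=0, G3=0, giving Y=0. Observed 1.
Test 1: faults giving observed 1 are {G1 stuck-at-1, G2 stuck-at-1, G3 stuck-at-1}.
Test 2 (x1=0, x2=1, x3=0, x4=1): fault-free G0=0, G1=0, G2=0, G3=0 → 0; observed 0. Eliminates G3 stuck-at-1.
Test 3 (x1=1, x2=0, x3=0, x4=1): fault-free G0=1, G1=0, G2=1, G3=1 → 1; observed 1. Eliminates G1 stuck-at-1.
Only G2 stuck-at-1 is consistent with every test.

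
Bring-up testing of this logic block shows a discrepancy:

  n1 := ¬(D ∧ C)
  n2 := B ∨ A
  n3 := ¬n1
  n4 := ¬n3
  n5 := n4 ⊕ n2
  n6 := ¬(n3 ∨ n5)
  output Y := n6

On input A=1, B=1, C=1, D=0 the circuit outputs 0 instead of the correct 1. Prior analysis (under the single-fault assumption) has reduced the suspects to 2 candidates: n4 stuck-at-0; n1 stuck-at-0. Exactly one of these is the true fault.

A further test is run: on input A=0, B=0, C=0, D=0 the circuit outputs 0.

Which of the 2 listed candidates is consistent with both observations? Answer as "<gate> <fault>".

Evaluate each candidate on input A=0, B=0, C=0, D=0:
  n4 stuck-at-0: n1=1, n2=0, n3=0, n4=0 [stuck-at-0], n5=0, n6=1 → 1 — eliminated
  n1 stuck-at-0: n1=0 [stuck-at-0], n2=0, n3=1, n4=0, n5=0, n6=0 → 0 — matches
Only n1 stuck-at-0 reproduces the observed 0.

n1 stuck-at-0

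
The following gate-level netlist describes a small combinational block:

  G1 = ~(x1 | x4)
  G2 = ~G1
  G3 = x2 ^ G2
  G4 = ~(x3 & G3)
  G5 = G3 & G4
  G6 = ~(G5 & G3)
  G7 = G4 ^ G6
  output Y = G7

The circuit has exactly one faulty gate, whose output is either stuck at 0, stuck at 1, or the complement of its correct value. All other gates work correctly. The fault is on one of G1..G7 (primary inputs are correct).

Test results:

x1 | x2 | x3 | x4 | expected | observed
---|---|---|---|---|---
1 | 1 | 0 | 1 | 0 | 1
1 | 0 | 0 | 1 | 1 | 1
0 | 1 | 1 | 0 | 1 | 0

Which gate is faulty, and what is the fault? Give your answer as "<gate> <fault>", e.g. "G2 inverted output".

Fault-free values for test 1 (x1=1, x2=1, x3=0, x4=1): G1=0, G2=1, G3=0, G4=1, G5=0, G6=1, G7=0, giving Y=0. Observed 1.
Test 1: faults giving observed 1 are {G1 stuck-at-1, G1 inverted output, G2 stuck-at-0, G2 inverted output, G3 stuck-at-1, G3 inverted output, G4 stuck-at-0, G4 inverted output, G6 stuck-at-0, G6 inverted output, G7 stuck-at-1, G7 inverted output}.
Test 2 (x1=1, x2=0, x3=0, x4=1): fault-free G1=0, G2=1, G3=1, G4=1, G5=1, G6=0, G7=1 → 1; observed 1. Eliminates G1 stuck-at-1, G1 inverted output, G2 stuck-at-0, G2 inverted output, G3 inverted output, G6 inverted output, G7 inverted output.
Test 3 (x1=0, x2=1, x3=1, x4=0): fault-free G1=1, G2=0, G3=1, G4=0, G5=0, G6=1, G7=1 → 1; observed 0. Eliminates G3 stuck-at-1, G4 stuck-at-0, G4 inverted output, G7 stuck-at-1.
Only G6 stuck-at-0 is consistent with every test.

G6 stuck-at-0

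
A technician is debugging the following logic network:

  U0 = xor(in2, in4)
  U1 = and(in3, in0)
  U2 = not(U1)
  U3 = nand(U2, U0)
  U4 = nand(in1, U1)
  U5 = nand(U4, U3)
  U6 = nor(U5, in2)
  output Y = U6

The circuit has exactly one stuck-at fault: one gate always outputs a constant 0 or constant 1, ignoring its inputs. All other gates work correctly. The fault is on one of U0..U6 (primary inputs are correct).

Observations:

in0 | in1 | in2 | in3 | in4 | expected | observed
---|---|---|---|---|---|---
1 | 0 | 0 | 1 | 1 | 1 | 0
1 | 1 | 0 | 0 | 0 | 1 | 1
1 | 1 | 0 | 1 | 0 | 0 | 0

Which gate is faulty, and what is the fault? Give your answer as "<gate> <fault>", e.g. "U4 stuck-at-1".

U2 stuck-at-1

Fault-free values for test 1 (in0=1, in1=0, in2=0, in3=1, in4=1): U0=1, U1=1, U2=0, U3=1, U4=1, U5=0, U6=1, giving Y=1. Observed 0.
Test 1: faults giving observed 0 are {U1 stuck-at-0, U2 stuck-at-1, U3 stuck-at-0, U4 stuck-at-0, U5 stuck-at-1, U6 stuck-at-0}.
Test 2 (in0=1, in1=1, in2=0, in3=0, in4=0): fault-free U0=0, U1=0, U2=1, U3=1, U4=1, U5=0, U6=1 → 1; observed 1. Eliminates U3 stuck-at-0, U4 stuck-at-0, U5 stuck-at-1, U6 stuck-at-0.
Test 3 (in0=1, in1=1, in2=0, in3=1, in4=0): fault-free U0=0, U1=1, U2=0, U3=1, U4=0, U5=1, U6=0 → 0; observed 0. Eliminates U1 stuck-at-0.
Only U2 stuck-at-1 is consistent with every test.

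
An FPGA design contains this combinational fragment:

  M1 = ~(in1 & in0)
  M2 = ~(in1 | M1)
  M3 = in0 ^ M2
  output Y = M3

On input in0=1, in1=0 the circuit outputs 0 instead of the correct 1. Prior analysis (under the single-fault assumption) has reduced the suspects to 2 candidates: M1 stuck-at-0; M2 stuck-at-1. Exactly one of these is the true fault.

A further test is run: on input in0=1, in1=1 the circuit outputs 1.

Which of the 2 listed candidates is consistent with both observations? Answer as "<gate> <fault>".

M1 stuck-at-0

Evaluate each candidate on input in0=1, in1=1:
  M1 stuck-at-0: M1=0 [stuck-at-0], M2=0, M3=1 → 1 — matches
  M2 stuck-at-1: M1=0, M2=1 [stuck-at-1], M3=0 → 0 — eliminated
Only M1 stuck-at-0 reproduces the observed 1.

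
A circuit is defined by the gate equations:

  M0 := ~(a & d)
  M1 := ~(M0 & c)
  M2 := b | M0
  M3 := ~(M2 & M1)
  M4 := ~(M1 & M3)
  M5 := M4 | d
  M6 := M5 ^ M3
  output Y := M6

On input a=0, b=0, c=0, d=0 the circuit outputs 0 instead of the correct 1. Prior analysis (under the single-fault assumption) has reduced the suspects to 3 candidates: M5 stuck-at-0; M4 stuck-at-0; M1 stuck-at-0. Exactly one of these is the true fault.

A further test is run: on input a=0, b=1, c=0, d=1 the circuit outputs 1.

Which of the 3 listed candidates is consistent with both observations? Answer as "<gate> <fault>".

Evaluate each candidate on input a=0, b=1, c=0, d=1:
  M5 stuck-at-0: M0=1, M1=1, M2=1, M3=0, M4=1, M5=0 [stuck-at-0], M6=0 → 0 — eliminated
  M4 stuck-at-0: M0=1, M1=1, M2=1, M3=0, M4=0 [stuck-at-0], M5=1, M6=1 → 1 — matches
  M1 stuck-at-0: M0=1, M1=0 [stuck-at-0], M2=1, M3=1, M4=1, M5=1, M6=0 → 0 — eliminated
Only M4 stuck-at-0 reproduces the observed 1.

M4 stuck-at-0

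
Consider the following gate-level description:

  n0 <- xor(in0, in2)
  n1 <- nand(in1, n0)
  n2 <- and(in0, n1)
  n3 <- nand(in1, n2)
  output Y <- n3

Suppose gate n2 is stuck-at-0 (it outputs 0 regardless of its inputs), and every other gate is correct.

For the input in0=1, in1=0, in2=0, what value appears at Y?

1

Propagate with n2 forced: n0=1, n1=1, n2=0 [stuck-at-0], n3=1.
So Y = 1. (Same as the fault-free value — the fault is masked on this input.)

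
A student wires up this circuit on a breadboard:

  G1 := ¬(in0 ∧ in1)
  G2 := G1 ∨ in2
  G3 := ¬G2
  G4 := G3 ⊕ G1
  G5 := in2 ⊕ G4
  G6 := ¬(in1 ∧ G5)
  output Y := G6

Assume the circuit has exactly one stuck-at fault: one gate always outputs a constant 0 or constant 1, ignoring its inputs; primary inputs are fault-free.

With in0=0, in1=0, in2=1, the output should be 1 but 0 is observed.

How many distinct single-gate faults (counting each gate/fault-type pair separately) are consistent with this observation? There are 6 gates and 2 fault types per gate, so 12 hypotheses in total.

Fault-free: G1=1, G2=1, G3=0, G4=1, G5=0, G6=1 → 1. Observed 0.
  G1 stuck-at-0: output 1 ✗
  G1 stuck-at-1: output 1 ✗
  G2 stuck-at-0: output 1 ✗
  G2 stuck-at-1: output 1 ✗
  G3 stuck-at-0: output 1 ✗
  G3 stuck-at-1: output 1 ✗
  G4 stuck-at-0: output 1 ✗
  G4 stuck-at-1: output 1 ✗
  G5 stuck-at-0: output 1 ✗
  G5 stuck-at-1: output 1 ✗
  G6 stuck-at-0: output 0 ✓
  G6 stuck-at-1: output 1 ✗
Consistent faults: {G6 stuck-at-0} — 1 in all.

1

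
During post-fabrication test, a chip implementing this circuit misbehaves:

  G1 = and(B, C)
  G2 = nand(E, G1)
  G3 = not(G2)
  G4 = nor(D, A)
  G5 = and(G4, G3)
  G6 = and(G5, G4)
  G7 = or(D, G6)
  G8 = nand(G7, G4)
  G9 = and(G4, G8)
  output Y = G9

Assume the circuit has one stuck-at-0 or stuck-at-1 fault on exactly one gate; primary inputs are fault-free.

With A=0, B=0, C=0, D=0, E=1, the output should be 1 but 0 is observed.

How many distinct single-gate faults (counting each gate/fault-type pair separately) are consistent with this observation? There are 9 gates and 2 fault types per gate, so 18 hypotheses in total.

Fault-free: G1=0, G2=1, G3=0, G4=1, G5=0, G6=0, G7=0, G8=1, G9=1 → 1. Observed 0.
  G1: stuck-at-1 ✓; others ✗
  G2: stuck-at-0 ✓; others ✗
  G3: stuck-at-1 ✓; others ✗
  G4: stuck-at-0 ✓; others ✗
  G5: stuck-at-1 ✓; others ✗
  G6: stuck-at-1 ✓; others ✗
  G7: stuck-at-1 ✓; others ✗
  G8: stuck-at-0 ✓; others ✗
  G9: stuck-at-0 ✓; others ✗
Consistent faults: {G1 stuck-at-1, G2 stuck-at-0, G3 stuck-at-1, G4 stuck-at-0, G5 stuck-at-1, G6 stuck-at-1, G7 stuck-at-1, G8 stuck-at-0, G9 stuck-at-0} — 9 in all.

9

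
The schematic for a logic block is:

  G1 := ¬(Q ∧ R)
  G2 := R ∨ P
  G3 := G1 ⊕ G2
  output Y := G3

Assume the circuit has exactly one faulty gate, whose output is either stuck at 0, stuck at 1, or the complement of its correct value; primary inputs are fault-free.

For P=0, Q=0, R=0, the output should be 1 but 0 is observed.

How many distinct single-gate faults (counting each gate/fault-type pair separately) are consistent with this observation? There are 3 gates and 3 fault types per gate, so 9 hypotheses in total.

6

Fault-free: G1=1, G2=0, G3=1 → 1. Observed 0.
  G1 stuck-at-0: output 0 ✓
  G1 stuck-at-1: output 1 ✗
  G1 inverted output: output 0 ✓
  G2 stuck-at-0: output 1 ✗
  G2 stuck-at-1: output 0 ✓
  G2 inverted output: output 0 ✓
  G3 stuck-at-0: output 0 ✓
  G3 stuck-at-1: output 1 ✗
  G3 inverted output: output 0 ✓
Consistent faults: {G1 stuck-at-0, G1 inverted output, G2 stuck-at-1, G2 inverted output, G3 stuck-at-0, G3 inverted output} — 6 in all.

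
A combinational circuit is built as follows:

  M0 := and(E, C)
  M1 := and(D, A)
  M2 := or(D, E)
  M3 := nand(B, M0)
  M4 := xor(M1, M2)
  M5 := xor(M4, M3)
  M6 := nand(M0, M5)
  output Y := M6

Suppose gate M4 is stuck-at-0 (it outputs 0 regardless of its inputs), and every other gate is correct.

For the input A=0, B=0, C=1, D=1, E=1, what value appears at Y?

Propagate with M4 forced: M0=1, M1=0, M2=1, M3=1, M4=0 [stuck-at-0], M5=1, M6=0.
So Y = 0. (Without the fault it would be 1.)

0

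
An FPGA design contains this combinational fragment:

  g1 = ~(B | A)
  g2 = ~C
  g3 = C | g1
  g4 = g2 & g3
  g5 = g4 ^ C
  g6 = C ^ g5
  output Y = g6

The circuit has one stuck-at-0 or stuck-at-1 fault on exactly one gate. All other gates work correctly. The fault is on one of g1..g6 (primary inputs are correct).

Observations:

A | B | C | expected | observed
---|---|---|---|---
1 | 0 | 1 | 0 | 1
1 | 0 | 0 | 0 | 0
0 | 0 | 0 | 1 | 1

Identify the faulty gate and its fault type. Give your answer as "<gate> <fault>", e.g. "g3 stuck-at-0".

Fault-free values for test 1 (A=1, B=0, C=1): g1=0, g2=0, g3=1, g4=0, g5=1, g6=0, giving Y=0. Observed 1.
Test 1: faults giving observed 1 are {g2 stuck-at-1, g4 stuck-at-1, g5 stuck-at-0, g6 stuck-at-1}.
Test 2 (A=1, B=0, C=0): fault-free g1=0, g2=1, g3=0, g4=0, g5=0, g6=0 → 0; observed 0. Eliminates g4 stuck-at-1, g6 stuck-at-1.
Test 3 (A=0, B=0, C=0): fault-free g1=1, g2=1, g3=1, g4=1, g5=1, g6=1 → 1; observed 1. Eliminates g5 stuck-at-0.
Only g2 stuck-at-1 is consistent with every test.

g2 stuck-at-1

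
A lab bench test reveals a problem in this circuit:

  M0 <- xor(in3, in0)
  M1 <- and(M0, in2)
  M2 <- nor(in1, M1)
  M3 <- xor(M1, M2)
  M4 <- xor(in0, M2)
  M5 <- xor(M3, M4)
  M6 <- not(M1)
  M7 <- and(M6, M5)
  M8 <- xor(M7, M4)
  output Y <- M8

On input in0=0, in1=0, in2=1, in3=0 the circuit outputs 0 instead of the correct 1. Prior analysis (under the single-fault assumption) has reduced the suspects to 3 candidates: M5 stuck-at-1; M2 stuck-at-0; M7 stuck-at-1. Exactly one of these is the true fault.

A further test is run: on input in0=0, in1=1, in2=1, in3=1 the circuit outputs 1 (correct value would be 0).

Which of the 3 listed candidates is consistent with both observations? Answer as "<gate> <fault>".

M7 stuck-at-1

Evaluate each candidate on input in0=0, in1=1, in2=1, in3=1:
  M5 stuck-at-1: M0=1, M1=1, M2=0, M3=1, M4=0, M5=1 [stuck-at-1], M6=0, M7=0, M8=0 → 0 — eliminated
  M2 stuck-at-0: M0=1, M1=1, M2=0 [stuck-at-0], M3=1, M4=0, M5=1, M6=0, M7=0, M8=0 → 0 — eliminated
  M7 stuck-at-1: M0=1, M1=1, M2=0, M3=1, M4=0, M5=1, M6=0, M7=1 [stuck-at-1], M8=1 → 1 — matches
Only M7 stuck-at-1 reproduces the observed 1.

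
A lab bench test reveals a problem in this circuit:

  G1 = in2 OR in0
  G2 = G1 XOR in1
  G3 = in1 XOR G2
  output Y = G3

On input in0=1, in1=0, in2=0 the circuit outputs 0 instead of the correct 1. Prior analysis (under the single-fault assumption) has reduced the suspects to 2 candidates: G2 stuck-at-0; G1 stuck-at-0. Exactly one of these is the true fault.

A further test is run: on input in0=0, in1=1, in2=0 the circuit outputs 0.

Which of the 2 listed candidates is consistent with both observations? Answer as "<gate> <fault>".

Evaluate each candidate on input in0=0, in1=1, in2=0:
  G2 stuck-at-0: G1=0, G2=0 [stuck-at-0], G3=1 → 1 — eliminated
  G1 stuck-at-0: G1=0 [stuck-at-0], G2=1, G3=0 → 0 — matches
Only G1 stuck-at-0 reproduces the observed 0.

G1 stuck-at-0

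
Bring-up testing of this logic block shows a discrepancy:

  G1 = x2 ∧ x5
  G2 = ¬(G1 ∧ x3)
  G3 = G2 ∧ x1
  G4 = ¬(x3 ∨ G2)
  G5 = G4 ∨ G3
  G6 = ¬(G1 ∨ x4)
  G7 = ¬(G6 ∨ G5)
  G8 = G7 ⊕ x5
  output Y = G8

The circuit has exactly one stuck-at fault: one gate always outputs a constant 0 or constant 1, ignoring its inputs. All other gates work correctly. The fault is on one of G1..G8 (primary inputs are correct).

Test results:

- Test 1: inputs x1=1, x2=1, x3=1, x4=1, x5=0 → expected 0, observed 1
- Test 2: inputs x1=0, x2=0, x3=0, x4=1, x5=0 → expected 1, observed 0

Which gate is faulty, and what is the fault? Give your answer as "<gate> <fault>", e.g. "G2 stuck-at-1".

Fault-free values for test 1 (x1=1, x2=1, x3=1, x4=1, x5=0): G1=0, G2=1, G3=1, G4=0, G5=1, G6=0, G7=0, G8=0, giving Y=0. Observed 1.
Test 1: faults giving observed 1 are {G1 stuck-at-1, G2 stuck-at-0, G3 stuck-at-0, G5 stuck-at-0, G7 stuck-at-1, G8 stuck-at-1}.
Test 2 (x1=0, x2=0, x3=0, x4=1, x5=0): fault-free G1=0, G2=1, G3=0, G4=0, G5=0, G6=0, G7=1, G8=1 → 1; observed 0. Eliminates G1 stuck-at-1, G3 stuck-at-0, G5 stuck-at-0, G7 stuck-at-1, G8 stuck-at-1.
Only G2 stuck-at-0 is consistent with every test.

G2 stuck-at-0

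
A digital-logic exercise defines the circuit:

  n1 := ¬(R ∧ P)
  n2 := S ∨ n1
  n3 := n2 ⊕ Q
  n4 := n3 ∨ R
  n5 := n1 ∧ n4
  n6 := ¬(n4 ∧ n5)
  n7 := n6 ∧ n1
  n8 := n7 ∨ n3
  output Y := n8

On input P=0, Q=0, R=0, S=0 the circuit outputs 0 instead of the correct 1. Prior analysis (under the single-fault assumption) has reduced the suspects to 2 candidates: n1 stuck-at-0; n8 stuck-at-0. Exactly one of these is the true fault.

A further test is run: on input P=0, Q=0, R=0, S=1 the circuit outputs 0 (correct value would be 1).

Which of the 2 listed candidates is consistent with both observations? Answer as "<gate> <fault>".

n8 stuck-at-0

Evaluate each candidate on input P=0, Q=0, R=0, S=1:
  n1 stuck-at-0: n1=0 [stuck-at-0], n2=1, n3=1, n4=1, n5=0, n6=1, n7=0, n8=1 → 1 — eliminated
  n8 stuck-at-0: n1=1, n2=1, n3=1, n4=1, n5=1, n6=0, n7=0, n8=0 [stuck-at-0] → 0 — matches
Only n8 stuck-at-0 reproduces the observed 0.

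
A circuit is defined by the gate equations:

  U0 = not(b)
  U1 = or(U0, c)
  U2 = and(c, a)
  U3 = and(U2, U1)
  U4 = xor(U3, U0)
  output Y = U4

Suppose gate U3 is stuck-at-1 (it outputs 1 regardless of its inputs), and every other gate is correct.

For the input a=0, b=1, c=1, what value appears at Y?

1

Propagate with U3 forced: U0=0, U1=1, U2=0, U3=1 [stuck-at-1], U4=1.
So Y = 1. (Without the fault it would be 0.)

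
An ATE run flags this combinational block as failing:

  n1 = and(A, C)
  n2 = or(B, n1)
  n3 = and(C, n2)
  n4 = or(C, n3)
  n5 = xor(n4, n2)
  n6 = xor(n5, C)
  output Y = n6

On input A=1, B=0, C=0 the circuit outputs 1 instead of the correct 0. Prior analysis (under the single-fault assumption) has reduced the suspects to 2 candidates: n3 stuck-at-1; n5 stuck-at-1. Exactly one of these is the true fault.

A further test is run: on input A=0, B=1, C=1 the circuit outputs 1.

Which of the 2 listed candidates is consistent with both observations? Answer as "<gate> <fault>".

n3 stuck-at-1

Evaluate each candidate on input A=0, B=1, C=1:
  n3 stuck-at-1: n1=0, n2=1, n3=1 [stuck-at-1], n4=1, n5=0, n6=1 → 1 — matches
  n5 stuck-at-1: n1=0, n2=1, n3=1, n4=1, n5=1 [stuck-at-1], n6=0 → 0 — eliminated
Only n3 stuck-at-1 reproduces the observed 1.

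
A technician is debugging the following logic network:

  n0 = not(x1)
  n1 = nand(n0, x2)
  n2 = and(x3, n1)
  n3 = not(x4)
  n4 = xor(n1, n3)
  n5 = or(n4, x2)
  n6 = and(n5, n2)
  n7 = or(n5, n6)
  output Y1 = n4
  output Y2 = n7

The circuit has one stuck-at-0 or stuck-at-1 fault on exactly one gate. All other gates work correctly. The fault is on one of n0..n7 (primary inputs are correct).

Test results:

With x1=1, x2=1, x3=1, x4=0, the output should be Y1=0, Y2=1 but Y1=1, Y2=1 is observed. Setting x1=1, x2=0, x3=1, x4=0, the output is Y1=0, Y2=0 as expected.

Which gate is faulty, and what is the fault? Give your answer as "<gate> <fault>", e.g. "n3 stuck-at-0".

Fault-free values for test 1 (x1=1, x2=1, x3=1, x4=0): n0=0, n1=1, n2=1, n3=1, n4=0, n5=1, n6=1, n7=1, giving Y1=0, Y2=1. Observed Y1=1, Y2=1.
Test 1: faults giving observed Y1=1, Y2=1 are {n0 stuck-at-1, n1 stuck-at-0, n3 stuck-at-0, n4 stuck-at-1}.
Test 2 (x1=1, x2=0, x3=1, x4=0): fault-free n0=0, n1=1, n2=1, n3=1, n4=0, n5=0, n6=0, n7=0 → Y1=0, Y2=0; observed Y1=0, Y2=0. Eliminates n1 stuck-at-0, n3 stuck-at-0, n4 stuck-at-1.
Only n0 stuck-at-1 is consistent with every test.

n0 stuck-at-1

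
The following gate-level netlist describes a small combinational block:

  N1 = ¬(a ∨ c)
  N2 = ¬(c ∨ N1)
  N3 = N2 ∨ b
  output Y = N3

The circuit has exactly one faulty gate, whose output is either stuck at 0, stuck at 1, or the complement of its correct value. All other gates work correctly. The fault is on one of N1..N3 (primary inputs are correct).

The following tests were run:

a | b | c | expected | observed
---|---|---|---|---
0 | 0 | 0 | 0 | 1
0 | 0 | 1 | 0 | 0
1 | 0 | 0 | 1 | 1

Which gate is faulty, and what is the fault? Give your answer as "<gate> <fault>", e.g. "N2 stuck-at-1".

N1 stuck-at-0

Fault-free values for test 1 (a=0, b=0, c=0): N1=1, N2=0, N3=0, giving Y=0. Observed 1.
Test 1: faults giving observed 1 are {N1 stuck-at-0, N1 inverted output, N2 stuck-at-1, N2 inverted output, N3 stuck-at-1, N3 inverted output}.
Test 2 (a=0, b=0, c=1): fault-free N1=0, N2=0, N3=0 → 0; observed 0. Eliminates N2 stuck-at-1, N2 inverted output, N3 stuck-at-1, N3 inverted output.
Test 3 (a=1, b=0, c=0): fault-free N1=0, N2=1, N3=1 → 1; observed 1. Eliminates N1 inverted output.
Only N1 stuck-at-0 is consistent with every test.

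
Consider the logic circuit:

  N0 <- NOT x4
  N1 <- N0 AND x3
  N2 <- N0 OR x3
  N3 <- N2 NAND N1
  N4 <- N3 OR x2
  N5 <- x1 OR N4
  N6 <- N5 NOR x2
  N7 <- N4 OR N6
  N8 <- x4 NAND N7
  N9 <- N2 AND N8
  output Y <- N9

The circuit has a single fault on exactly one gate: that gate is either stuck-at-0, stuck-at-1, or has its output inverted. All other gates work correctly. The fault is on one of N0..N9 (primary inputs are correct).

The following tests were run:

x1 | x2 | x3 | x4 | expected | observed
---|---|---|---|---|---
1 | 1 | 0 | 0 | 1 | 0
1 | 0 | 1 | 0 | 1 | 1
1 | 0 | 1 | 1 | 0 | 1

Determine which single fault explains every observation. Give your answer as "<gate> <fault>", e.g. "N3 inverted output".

Fault-free values for test 1 (x1=1, x2=1, x3=0, x4=0): N0=1, N1=0, N2=1, N3=1, N4=1, N5=1, N6=0, N7=1, N8=1, N9=1, giving Y=1. Observed 0.
Test 1: faults giving observed 0 are {N0 stuck-at-0, N0 inverted output, N2 stuck-at-0, N2 inverted output, N8 stuck-at-0, N8 inverted output, N9 stuck-at-0, N9 inverted output}.
Test 2 (x1=1, x2=0, x3=1, x4=0): fault-free N0=1, N1=1, N2=1, N3=0, N4=0, N5=1, N6=0, N7=0, N8=1, N9=1 → 1; observed 1. Eliminates N2 stuck-at-0, N2 inverted output, N8 stuck-at-0, N8 inverted output, N9 stuck-at-0, N9 inverted output.
Test 3 (x1=1, x2=0, x3=1, x4=1): fault-free N0=0, N1=0, N2=1, N3=1, N4=1, N5=1, N6=0, N7=1, N8=0, N9=0 → 0; observed 1. Eliminates N0 stuck-at-0.
Only N0 inverted output is consistent with every test.

N0 inverted output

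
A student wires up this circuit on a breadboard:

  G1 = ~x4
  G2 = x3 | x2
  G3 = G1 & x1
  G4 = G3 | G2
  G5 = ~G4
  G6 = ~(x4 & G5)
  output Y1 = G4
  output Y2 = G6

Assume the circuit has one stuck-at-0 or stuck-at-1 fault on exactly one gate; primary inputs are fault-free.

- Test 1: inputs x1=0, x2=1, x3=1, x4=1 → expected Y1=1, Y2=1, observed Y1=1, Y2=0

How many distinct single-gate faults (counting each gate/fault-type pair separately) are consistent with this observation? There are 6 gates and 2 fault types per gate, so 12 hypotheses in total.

2

Fault-free: G1=0, G2=1, G3=0, G4=1, G5=0, G6=1 → Y1=1, Y2=1. Observed Y1=1, Y2=0.
  G1 stuck-at-0: output Y1=1, Y2=1 ✗
  G1 stuck-at-1: output Y1=1, Y2=1 ✗
  G2 stuck-at-0: output Y1=0, Y2=0 ✗
  G2 stuck-at-1: output Y1=1, Y2=1 ✗
  G3 stuck-at-0: output Y1=1, Y2=1 ✗
  G3 stuck-at-1: output Y1=1, Y2=1 ✗
  G4 stuck-at-0: output Y1=0, Y2=0 ✗
  G4 stuck-at-1: output Y1=1, Y2=1 ✗
  G5 stuck-at-0: output Y1=1, Y2=1 ✗
  G5 stuck-at-1: output Y1=1, Y2=0 ✓
  G6 stuck-at-0: output Y1=1, Y2=0 ✓
  G6 stuck-at-1: output Y1=1, Y2=1 ✗
Consistent faults: {G5 stuck-at-1, G6 stuck-at-0} — 2 in all.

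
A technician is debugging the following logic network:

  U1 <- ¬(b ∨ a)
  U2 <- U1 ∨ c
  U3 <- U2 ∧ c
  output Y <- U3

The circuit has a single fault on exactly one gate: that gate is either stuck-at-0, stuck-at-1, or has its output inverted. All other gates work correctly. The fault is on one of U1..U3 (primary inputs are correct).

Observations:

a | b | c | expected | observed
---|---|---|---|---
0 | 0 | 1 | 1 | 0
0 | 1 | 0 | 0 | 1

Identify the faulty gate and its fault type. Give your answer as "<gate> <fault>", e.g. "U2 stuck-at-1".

Fault-free values for test 1 (a=0, b=0, c=1): U1=1, U2=1, U3=1, giving Y=1. Observed 0.
Test 1: faults giving observed 0 are {U2 stuck-at-0, U2 inverted output, U3 stuck-at-0, U3 inverted output}.
Test 2 (a=0, b=1, c=0): fault-free U1=0, U2=0, U3=0 → 0; observed 1. Eliminates U2 stuck-at-0, U2 inverted output, U3 stuck-at-0.
Only U3 inverted output is consistent with every test.

U3 inverted output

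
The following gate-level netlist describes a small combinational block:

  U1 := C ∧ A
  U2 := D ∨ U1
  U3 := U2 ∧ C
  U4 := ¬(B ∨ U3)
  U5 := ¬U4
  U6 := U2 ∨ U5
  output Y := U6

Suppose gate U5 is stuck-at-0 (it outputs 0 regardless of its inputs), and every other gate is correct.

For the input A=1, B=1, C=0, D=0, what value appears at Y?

0

Propagate with U5 forced: U1=0, U2=0, U3=0, U4=0, U5=0 [stuck-at-0], U6=0.
So Y = 0. (Without the fault it would be 1.)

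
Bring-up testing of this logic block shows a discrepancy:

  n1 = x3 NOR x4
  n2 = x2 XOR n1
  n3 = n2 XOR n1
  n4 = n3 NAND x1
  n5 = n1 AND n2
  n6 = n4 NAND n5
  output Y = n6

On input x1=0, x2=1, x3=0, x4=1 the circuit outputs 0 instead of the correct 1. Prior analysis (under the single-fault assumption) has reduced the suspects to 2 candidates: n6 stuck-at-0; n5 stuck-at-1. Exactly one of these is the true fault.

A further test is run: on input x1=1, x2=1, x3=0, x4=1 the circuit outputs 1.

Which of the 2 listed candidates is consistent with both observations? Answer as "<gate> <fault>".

n5 stuck-at-1

Evaluate each candidate on input x1=1, x2=1, x3=0, x4=1:
  n6 stuck-at-0: n1=0, n2=1, n3=1, n4=0, n5=0, n6=0 [stuck-at-0] → 0 — eliminated
  n5 stuck-at-1: n1=0, n2=1, n3=1, n4=0, n5=1 [stuck-at-1], n6=1 → 1 — matches
Only n5 stuck-at-1 reproduces the observed 1.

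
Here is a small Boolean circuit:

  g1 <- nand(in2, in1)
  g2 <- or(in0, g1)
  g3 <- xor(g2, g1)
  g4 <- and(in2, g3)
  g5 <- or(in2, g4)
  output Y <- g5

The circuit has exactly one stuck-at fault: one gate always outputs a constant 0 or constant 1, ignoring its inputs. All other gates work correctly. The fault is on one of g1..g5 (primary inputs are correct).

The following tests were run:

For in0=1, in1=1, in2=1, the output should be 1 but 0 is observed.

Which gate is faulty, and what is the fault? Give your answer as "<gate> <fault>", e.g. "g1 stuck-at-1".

g5 stuck-at-0

Fault-free values for test 1 (in0=1, in1=1, in2=1): g1=0, g2=1, g3=1, g4=1, g5=1, giving Y=1. Observed 0.
Test 1: faults giving observed 0 are {g5 stuck-at-0}.
Only g5 stuck-at-0 is consistent with every test.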